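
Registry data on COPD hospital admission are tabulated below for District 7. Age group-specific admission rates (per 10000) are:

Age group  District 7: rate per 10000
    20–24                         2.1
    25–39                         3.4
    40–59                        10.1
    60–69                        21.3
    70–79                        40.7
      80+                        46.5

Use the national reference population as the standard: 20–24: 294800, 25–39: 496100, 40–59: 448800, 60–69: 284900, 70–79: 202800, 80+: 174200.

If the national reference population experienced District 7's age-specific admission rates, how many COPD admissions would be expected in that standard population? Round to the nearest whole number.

Expected COPD admissions = Σ (standard pop × age-specific rate ÷ 10000)
= 294800×2.1/10000 + 496100×3.4/10000 + 448800×10.1/10000 + 284900×21.3/10000 + 202800×40.7/10000 + 174200×46.5/10000
= 61.91 + 168.67 + 453.29 + 606.84 + 825.40 + 810.03 = 2926.13.

2926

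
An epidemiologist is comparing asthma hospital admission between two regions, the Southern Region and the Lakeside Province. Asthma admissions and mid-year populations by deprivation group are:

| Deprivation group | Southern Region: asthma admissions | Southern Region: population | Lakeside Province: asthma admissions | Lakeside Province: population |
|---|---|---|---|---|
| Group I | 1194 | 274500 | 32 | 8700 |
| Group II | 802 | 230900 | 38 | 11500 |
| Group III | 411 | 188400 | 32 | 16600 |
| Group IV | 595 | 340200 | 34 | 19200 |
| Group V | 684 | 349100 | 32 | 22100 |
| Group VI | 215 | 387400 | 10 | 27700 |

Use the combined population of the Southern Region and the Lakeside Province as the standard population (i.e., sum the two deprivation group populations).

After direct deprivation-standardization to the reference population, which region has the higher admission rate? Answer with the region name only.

Deprivation-specific rates per 10000 for the Southern Region: 43.50, 34.73, 21.82, 17.49, 19.59, 5.55.
For the Lakeside Province: 36.78, 33.04, 19.28, 17.71, 14.48, 3.61.
Combined standard total = 1876300; weights = 0.1509, 0.1292, 0.1093, 0.1915, 0.1978, 0.2212.
The Southern Region: 0.1509×43.50 + 0.1292×34.73 + 0.1093×21.82 + 0.1915×17.49 + 0.1978×19.59 + 0.2212×5.55 = 21.8902 per 10000.
The Lakeside Province: 0.1509×36.78 + 0.1292×33.04 + 0.1093×19.28 + 0.1915×17.71 + 0.1978×14.48 + 0.2212×3.61 = 18.9820 per 10000.

Southern Region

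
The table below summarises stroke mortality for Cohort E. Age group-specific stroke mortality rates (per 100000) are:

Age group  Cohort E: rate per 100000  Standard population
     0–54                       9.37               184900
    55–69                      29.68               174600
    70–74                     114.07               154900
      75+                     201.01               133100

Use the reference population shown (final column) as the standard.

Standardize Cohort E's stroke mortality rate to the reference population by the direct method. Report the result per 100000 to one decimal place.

79.3

Standard total = 647500; weights = 0.2856, 0.2697, 0.2392, 0.2056.
Standardized rate: 0.2856×9.37 + 0.2697×29.68 + 0.2392×114.07 + 0.2056×201.01 = 79.2873 per 100000.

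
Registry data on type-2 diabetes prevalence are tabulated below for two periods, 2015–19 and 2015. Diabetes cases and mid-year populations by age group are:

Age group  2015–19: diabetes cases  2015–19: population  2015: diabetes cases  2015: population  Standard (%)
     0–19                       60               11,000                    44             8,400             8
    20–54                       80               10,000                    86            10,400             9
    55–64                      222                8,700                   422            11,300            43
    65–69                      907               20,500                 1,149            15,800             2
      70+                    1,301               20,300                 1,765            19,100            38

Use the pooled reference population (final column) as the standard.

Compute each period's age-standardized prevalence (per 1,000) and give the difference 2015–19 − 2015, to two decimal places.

Age-specific rates per 1,000 for 2015–19: 5.455, 8.000, 25.517, 44.244, 64.089.
For 2015: 5.238, 8.269, 37.345, 72.722, 92.408.
Standard weights: 0.08, 0.09, 0.43, 0.02, 0.38.
2015–19: 0.0800×5.455 + 0.0900×8.000 + 0.4300×25.517 + 0.0200×44.244 + 0.3800×64.089 = 37.3674 per 1,000.
2015: 0.0800×5.238 + 0.0900×8.269 + 0.4300×37.345 + 0.0200×72.722 + 0.3800×92.408 = 53.7913 per 1,000.
Difference = 37.3674 − 53.7913 = -16.4239.

-16.42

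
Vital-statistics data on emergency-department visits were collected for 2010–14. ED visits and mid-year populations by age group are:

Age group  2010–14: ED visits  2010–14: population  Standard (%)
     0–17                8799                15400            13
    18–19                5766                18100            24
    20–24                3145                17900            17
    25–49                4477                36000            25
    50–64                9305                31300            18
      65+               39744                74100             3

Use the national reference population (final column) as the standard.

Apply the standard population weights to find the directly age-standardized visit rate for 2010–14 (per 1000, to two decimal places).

Age-specific rates per 1000 for 2010–14: 571.364, 318.564, 175.698, 124.361, 297.284, 536.356.
Standard weights: 0.13, 0.24, 0.17, 0.25, 0.18, 0.03.
Standardized rate: 0.1300×571.364 + 0.2400×318.564 + 0.1700×175.698 + 0.2500×124.361 + 0.1800×297.284 + 0.0300×536.356 = 281.2934 per 1000.

281.29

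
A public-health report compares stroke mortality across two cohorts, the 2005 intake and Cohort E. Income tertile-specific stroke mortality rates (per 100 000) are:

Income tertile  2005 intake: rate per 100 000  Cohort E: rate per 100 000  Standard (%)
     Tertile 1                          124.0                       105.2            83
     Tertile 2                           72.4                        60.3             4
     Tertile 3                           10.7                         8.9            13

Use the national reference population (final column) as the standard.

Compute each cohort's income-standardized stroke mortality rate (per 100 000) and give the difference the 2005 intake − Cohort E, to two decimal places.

16.32

Standard weights: 0.83, 0.04, 0.13.
The 2005 intake: 0.8300×124.0 + 0.0400×72.4 + 0.1300×10.7 = 107.2070 per 100 000.
Cohort E: 0.8300×105.2 + 0.0400×60.3 + 0.1300×8.9 = 90.8850 per 100 000.
Difference = 107.2070 − 90.8850 = 16.3220.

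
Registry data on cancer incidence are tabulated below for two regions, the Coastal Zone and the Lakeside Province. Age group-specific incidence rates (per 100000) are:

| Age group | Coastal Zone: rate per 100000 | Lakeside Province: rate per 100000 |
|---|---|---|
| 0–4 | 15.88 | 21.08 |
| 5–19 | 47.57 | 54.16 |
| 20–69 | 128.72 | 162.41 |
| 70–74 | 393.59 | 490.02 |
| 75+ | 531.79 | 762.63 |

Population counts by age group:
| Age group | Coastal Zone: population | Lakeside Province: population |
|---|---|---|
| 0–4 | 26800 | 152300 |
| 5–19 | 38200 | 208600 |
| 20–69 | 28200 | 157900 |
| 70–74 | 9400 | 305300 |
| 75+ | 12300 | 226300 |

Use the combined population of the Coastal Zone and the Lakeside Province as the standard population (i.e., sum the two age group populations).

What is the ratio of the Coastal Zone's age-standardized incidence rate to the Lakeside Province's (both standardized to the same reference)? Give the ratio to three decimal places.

Combined standard total = 1165300; weights = 0.1537, 0.2118, 0.1597, 0.2701, 0.2048.
The Coastal Zone: 0.1537×15.88 + 0.2118×47.57 + 0.1597×128.72 + 0.2701×393.59 + 0.2048×531.79 = 248.2511 per 100000.
The Lakeside Province: 0.1537×21.08 + 0.2118×54.16 + 0.1597×162.41 + 0.2701×490.02 + 0.2048×762.63 = 329.1336 per 100000.
Ratio = 248.2511 ÷ 329.1336 = 0.75426.

0.754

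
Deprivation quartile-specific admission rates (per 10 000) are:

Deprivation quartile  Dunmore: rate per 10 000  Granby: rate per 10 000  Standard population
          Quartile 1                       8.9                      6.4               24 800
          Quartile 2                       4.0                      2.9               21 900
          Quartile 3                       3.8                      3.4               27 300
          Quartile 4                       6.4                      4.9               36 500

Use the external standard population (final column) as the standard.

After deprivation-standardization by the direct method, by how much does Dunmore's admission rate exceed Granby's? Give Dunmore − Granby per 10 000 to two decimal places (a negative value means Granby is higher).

1.37

Standard total = 110 500; weights = 0.2244, 0.1982, 0.2471, 0.3303.
Dunmore: 0.2244×8.9 + 0.1982×4.0 + 0.2471×3.8 + 0.3303×6.4 = 5.8431 per 10 000.
Granby: 0.2244×6.4 + 0.1982×2.9 + 0.2471×3.4 + 0.3303×4.9 = 4.4697 per 10 000.
Difference = 5.8431 − 4.4697 = 1.3734.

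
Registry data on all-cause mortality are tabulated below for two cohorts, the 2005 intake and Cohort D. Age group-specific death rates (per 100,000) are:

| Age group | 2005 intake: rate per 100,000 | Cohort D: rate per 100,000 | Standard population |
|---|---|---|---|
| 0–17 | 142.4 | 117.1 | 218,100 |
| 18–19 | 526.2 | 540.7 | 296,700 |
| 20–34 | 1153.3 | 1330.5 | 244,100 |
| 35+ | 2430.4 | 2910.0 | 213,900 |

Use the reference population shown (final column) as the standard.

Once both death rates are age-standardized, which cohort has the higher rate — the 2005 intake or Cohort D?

Standard total = 972,800; weights = 0.2242, 0.3050, 0.2509, 0.2199.
The 2005 intake: 0.2242×142.4 + 0.3050×526.2 + 0.2509×1153.3 + 0.2199×2430.4 = 1016.2048 per 100,000.
Cohort D: 0.2242×117.1 + 0.3050×540.7 + 0.2509×1330.5 + 0.2199×2910.0 = 1164.8738 per 100,000.

Cohort D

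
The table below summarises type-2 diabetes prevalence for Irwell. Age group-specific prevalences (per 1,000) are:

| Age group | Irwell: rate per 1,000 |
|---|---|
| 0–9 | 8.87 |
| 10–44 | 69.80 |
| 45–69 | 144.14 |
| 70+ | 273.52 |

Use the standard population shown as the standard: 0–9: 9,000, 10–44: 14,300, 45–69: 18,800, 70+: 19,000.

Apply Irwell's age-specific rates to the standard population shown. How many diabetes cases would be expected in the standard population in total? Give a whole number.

Expected diabetes cases = Σ (standard pop × age-specific rate ÷ 1,000)
= 9,000×8.87/1,000 + 14,300×69.80/1,000 + 18,800×144.14/1,000 + 19,000×273.52/1,000
= 79.83 + 998.14 + 2709.83 + 5196.88 = 8984.68.

8985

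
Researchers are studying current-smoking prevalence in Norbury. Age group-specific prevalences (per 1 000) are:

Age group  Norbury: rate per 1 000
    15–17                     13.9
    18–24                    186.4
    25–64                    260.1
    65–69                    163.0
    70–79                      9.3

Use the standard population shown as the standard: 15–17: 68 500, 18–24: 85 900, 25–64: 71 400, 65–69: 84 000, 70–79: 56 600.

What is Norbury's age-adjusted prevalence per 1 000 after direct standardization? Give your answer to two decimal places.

Standard total = 366 400; weights = 0.1870, 0.2344, 0.1949, 0.2293, 0.1545.
Standardized rate: 0.1870×13.9 + 0.2344×186.4 + 0.1949×260.1 + 0.2293×163.0 + 0.1545×9.3 = 135.7899 per 1 000.

135.79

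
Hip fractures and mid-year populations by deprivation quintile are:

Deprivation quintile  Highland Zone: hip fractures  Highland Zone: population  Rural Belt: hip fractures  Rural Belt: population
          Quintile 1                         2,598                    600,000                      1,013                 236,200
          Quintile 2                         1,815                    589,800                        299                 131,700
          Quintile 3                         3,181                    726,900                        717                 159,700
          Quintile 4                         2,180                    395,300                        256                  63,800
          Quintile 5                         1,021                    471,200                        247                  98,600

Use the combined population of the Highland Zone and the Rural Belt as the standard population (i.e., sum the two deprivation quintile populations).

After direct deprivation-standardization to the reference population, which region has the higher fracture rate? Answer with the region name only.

Highland Zone

Deprivation-specific rates per 100,000 for the Highland Zone: 433.00, 307.73, 437.61, 551.48, 216.68.
For the Rural Belt: 428.87, 227.03, 448.97, 401.25, 250.51.
Combined standard total = 3,473,200; weights = 0.2408, 0.2077, 0.2553, 0.1322, 0.1641.
The Highland Zone: 0.2408×433.00 + 0.2077×307.73 + 0.2553×437.61 + 0.1322×551.48 + 0.1641×216.68 = 388.3274 per 100,000.
The Rural Belt: 0.2408×428.87 + 0.2077×227.03 + 0.2553×448.97 + 0.1322×401.25 + 0.1641×250.51 = 359.1604 per 100,000.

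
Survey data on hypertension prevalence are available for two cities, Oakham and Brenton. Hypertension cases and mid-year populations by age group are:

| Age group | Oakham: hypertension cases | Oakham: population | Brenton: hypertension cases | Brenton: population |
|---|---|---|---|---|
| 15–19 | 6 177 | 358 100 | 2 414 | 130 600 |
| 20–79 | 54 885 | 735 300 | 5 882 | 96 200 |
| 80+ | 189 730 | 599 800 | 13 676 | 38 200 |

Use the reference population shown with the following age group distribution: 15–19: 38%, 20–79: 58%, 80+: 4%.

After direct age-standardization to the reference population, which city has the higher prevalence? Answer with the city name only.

Age-specific rates per 1 000 for Oakham: 17.249, 74.643, 316.322.
For Brenton: 18.484, 61.143, 358.010.
Standard weights: 0.38, 0.58, 0.04.
Oakham: 0.3800×17.249 + 0.5800×74.643 + 0.0400×316.322 = 62.5006 per 1 000.
Brenton: 0.3800×18.484 + 0.5800×61.143 + 0.0400×358.010 = 56.8075 per 1 000.

Oakham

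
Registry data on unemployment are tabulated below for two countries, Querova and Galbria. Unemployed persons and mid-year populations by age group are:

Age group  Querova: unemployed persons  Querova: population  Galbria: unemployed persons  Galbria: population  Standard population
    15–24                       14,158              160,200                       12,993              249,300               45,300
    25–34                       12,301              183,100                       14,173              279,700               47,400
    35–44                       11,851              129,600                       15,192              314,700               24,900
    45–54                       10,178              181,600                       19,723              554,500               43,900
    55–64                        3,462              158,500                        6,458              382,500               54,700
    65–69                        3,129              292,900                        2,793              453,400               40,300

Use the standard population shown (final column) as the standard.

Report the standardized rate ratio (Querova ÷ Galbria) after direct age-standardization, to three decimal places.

1.558

Age-specific rates per 1,000 for Querova: 88.377, 67.182, 91.443, 56.046, 21.842, 10.683.
For Galbria: 52.118, 50.672, 48.275, 35.569, 16.884, 6.160.
Standard total = 256,500; weights = 0.1766, 0.1848, 0.0971, 0.1712, 0.2133, 0.1571.
Querova: 0.1766×88.377 + 0.1848×67.182 + 0.0971×91.443 + 0.1712×56.046 + 0.2133×21.842 + 0.1571×10.683 = 52.8287 per 1,000.
Galbria: 0.1766×52.118 + 0.1848×50.672 + 0.0971×48.275 + 0.1712×35.569 + 0.2133×16.884 + 0.1571×6.160 = 33.9107 per 1,000.
Ratio = 52.8287 ÷ 33.9107 = 1.55787.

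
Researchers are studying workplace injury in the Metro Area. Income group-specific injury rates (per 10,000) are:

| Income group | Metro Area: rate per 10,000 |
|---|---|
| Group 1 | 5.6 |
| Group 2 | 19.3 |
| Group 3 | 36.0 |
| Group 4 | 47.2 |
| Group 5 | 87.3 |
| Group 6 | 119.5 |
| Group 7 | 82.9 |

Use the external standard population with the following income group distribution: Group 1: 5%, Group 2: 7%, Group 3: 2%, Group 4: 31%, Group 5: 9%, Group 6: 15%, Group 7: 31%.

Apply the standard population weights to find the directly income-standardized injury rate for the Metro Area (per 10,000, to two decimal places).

68.46

Standard weights: 0.05, 0.07, 0.02, 0.31, 0.09, 0.15, 0.31.
Standardized rate: 0.0500×5.6 + 0.0700×19.3 + 0.0200×36.0 + 0.3100×47.2 + 0.0900×87.3 + 0.1500×119.5 + 0.3100×82.9 = 68.4640 per 10,000.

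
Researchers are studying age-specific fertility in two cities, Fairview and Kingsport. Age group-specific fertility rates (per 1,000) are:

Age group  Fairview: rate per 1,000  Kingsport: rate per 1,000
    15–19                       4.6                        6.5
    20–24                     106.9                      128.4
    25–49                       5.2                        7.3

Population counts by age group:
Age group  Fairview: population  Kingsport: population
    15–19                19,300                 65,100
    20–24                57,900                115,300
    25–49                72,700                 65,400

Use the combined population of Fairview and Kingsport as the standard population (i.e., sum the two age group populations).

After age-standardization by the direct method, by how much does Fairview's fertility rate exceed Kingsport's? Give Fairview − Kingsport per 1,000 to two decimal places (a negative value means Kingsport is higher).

-10.55

Combined standard total = 395,700; weights = 0.2133, 0.4377, 0.3490.
Fairview: 0.2133×4.6 + 0.4377×106.9 + 0.3490×5.2 = 49.5867 per 1,000.
Kingsport: 0.2133×6.5 + 0.4377×128.4 + 0.3490×7.3 = 60.1355 per 1,000.
Difference = 49.5867 − 60.1355 = -10.5488.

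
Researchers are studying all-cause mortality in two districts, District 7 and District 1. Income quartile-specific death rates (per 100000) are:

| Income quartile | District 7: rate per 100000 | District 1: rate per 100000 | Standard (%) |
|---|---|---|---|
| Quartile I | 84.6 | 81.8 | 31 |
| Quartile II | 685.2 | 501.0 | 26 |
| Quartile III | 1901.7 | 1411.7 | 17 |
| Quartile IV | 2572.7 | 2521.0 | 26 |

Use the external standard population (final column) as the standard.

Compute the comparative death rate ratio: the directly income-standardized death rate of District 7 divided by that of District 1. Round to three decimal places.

Standard weights: 0.31, 0.26, 0.17, 0.26.
District 7: 0.3100×84.6 + 0.2600×685.2 + 0.1700×1901.7 + 0.2600×2572.7 = 1196.5690 per 100000.
District 1: 0.3100×81.8 + 0.2600×501.0 + 0.1700×1411.7 + 0.2600×2521.0 = 1051.0670 per 100000.
Ratio = 1196.5690 ÷ 1051.0670 = 1.13843.

1.138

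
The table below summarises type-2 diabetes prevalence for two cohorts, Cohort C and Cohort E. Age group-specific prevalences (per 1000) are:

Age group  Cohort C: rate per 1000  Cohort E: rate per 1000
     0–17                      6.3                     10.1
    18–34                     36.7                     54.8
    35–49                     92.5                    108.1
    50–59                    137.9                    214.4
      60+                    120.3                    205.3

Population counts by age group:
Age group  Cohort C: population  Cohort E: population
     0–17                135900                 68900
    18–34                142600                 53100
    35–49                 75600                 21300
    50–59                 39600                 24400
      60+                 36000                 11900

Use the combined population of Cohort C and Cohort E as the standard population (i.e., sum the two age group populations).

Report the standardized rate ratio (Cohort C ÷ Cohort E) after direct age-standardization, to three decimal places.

0.684

Combined standard total = 609300; weights = 0.3361, 0.3212, 0.1590, 0.1050, 0.0786.
Cohort C: 0.3361×6.3 + 0.3212×36.7 + 0.1590×92.5 + 0.1050×137.9 + 0.0786×120.3 = 52.5581 per 1000.
Cohort E: 0.3361×10.1 + 0.3212×54.8 + 0.1590×108.1 + 0.1050×214.4 + 0.0786×205.3 = 76.8475 per 1000.
Ratio = 52.5581 ÷ 76.8475 = 0.68393.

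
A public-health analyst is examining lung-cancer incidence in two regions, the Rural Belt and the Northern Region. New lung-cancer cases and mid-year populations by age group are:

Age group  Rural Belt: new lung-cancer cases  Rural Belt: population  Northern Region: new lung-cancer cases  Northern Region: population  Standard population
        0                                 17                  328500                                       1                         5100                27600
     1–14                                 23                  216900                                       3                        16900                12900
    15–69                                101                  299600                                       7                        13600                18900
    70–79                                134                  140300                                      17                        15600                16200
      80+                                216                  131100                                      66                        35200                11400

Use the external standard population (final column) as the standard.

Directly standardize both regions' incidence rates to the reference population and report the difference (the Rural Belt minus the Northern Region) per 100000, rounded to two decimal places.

Age-specific rates per 100000 for the Rural Belt: 5.18, 10.60, 33.71, 95.51, 164.76.
For the Northern Region: 19.61, 17.75, 51.47, 108.97, 187.50.
Standard total = 87000; weights = 0.3172, 0.1483, 0.2172, 0.1862, 0.1310.
The Rural Belt: 0.3172×5.18 + 0.1483×10.60 + 0.2172×33.71 + 0.1862×95.51 + 0.1310×164.76 = 49.9114 per 100000.
The Northern Region: 0.3172×19.61 + 0.1483×17.75 + 0.2172×51.47 + 0.1862×108.97 + 0.1310×187.50 = 64.8948 per 100000.
Difference = 49.9114 − 64.8948 = -14.9835.

-14.98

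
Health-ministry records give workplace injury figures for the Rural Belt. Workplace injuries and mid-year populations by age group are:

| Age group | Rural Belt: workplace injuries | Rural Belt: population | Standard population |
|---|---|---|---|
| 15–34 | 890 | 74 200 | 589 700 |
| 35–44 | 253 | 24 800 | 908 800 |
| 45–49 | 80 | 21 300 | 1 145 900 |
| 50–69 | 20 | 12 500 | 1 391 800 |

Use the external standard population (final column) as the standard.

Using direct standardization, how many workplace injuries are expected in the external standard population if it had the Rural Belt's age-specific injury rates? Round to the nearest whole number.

22875

Age-specific rates per 10 000 for the Rural Belt: 119.95, 102.02, 37.56, 16.00.
Expected workplace injuries = Σ (standard pop × age-specific rate ÷ 10 000)
= 589 700×119.95/10 000 + 908 800×102.02/10 000 + 1 145 900×37.56/10 000 + 1 391 800×16.00/10 000
= 7073.22 + 9271.23 + 4303.85 + 2226.88 = 22875.18.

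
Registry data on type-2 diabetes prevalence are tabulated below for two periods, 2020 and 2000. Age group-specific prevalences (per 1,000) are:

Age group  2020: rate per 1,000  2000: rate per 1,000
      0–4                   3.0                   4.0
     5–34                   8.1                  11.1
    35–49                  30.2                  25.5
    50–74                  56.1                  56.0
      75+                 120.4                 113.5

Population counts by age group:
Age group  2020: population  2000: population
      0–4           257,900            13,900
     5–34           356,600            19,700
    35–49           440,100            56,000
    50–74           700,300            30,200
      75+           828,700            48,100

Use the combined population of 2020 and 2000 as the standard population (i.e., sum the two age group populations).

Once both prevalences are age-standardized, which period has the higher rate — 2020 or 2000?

2020

Combined standard total = 2,751,500; weights = 0.0988, 0.1368, 0.1803, 0.2655, 0.3187.
2020: 0.0988×3.0 + 0.1368×8.1 + 0.1803×30.2 + 0.2655×56.1 + 0.3187×120.4 = 60.1103 per 1,000.
2000: 0.0988×4.0 + 0.1368×11.1 + 0.1803×25.5 + 0.2655×56.0 + 0.3187×113.5 = 57.5466 per 1,000.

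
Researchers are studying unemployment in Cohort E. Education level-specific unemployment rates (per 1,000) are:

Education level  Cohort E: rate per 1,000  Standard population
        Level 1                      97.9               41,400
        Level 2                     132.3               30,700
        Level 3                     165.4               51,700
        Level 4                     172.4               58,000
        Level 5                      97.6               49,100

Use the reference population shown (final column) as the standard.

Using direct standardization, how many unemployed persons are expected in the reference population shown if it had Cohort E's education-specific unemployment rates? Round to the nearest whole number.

31457

Expected unemployed persons = Σ (standard pop × education-specific rate ÷ 1,000)
= 41,400×97.9/1,000 + 30,700×132.3/1,000 + 51,700×165.4/1,000 + 58,000×172.4/1,000 + 49,100×97.6/1,000
= 4053.06 + 4061.61 + 8551.18 + 9999.20 + 4792.16 = 31457.21.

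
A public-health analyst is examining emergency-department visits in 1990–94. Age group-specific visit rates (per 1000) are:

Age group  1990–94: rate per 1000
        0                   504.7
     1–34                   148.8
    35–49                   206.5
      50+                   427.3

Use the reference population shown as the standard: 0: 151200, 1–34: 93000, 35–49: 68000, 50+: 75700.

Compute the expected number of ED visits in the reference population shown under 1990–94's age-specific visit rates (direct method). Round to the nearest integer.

Expected ED visits = Σ (standard pop × age-specific rate ÷ 1000)
= 151200×504.7/1000 + 93000×148.8/1000 + 68000×206.5/1000 + 75700×427.3/1000
= 76310.64 + 13838.40 + 14042.00 + 32346.61 = 136537.65.

136538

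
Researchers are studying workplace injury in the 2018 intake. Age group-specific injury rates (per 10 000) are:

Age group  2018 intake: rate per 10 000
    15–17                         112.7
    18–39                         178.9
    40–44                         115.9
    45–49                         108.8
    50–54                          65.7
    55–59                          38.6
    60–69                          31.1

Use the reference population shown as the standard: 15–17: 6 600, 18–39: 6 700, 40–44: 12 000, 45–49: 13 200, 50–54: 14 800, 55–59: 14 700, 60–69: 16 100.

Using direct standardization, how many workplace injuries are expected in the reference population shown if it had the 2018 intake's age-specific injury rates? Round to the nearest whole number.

681

Expected workplace injuries = Σ (standard pop × age-specific rate ÷ 10 000)
= 6 600×112.7/10 000 + 6 700×178.9/10 000 + 12 000×115.9/10 000 + 13 200×108.8/10 000 + 14 800×65.7/10 000 + 14 700×38.6/10 000 + 16 100×31.1/10 000
= 74.38 + 119.86 + 139.08 + 143.62 + 97.24 + 56.74 + 50.07 = 680.99.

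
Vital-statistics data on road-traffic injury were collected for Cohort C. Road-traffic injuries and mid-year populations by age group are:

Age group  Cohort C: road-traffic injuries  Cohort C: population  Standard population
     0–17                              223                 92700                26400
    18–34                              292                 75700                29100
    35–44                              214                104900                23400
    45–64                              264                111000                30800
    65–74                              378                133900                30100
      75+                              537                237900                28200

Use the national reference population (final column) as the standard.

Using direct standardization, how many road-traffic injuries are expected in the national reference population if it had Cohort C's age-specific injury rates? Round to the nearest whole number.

Age-specific rates per 100000 for Cohort C: 240.56, 385.73, 204.00, 237.84, 282.30, 225.73.
Expected road-traffic injuries = Σ (standard pop × age-specific rate ÷ 100000)
= 26400×240.56/100000 + 29100×385.73/100000 + 23400×204.00/100000 + 30800×237.84/100000 + 30100×282.30/100000 + 28200×225.73/100000
= 63.51 + 112.25 + 47.74 + 73.25 + 84.97 + 63.65 = 445.37.

445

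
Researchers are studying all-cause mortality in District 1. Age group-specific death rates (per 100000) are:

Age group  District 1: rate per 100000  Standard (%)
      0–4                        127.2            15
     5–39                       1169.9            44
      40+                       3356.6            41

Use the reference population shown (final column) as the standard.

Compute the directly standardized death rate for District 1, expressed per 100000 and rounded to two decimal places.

Standard weights: 0.15, 0.44, 0.41.
Standardized rate: 0.1500×127.2 + 0.4400×1169.9 + 0.4100×3356.6 = 1910.0420 per 100000.

1910.04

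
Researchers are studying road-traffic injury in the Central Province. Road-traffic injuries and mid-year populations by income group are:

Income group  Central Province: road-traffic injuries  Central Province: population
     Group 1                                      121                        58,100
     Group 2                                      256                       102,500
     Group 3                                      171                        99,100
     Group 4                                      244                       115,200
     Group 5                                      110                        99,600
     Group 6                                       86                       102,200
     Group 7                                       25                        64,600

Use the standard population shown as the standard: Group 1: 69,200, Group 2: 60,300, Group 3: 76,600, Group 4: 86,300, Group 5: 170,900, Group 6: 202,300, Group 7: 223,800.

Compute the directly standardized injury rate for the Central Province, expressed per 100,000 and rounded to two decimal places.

118.65

Income-specific rates per 100,000 for the Central Province: 208.26, 249.76, 172.55, 211.81, 110.44, 84.15, 38.70.
Standard total = 889,400; weights = 0.0778, 0.0678, 0.0861, 0.0970, 0.1922, 0.2275, 0.2516.
Standardized rate: 0.0778×208.26 + 0.0678×249.76 + 0.0861×172.55 + 0.0970×211.81 + 0.1922×110.44 + 0.2275×84.15 + 0.2516×38.70 = 118.6498 per 100,000.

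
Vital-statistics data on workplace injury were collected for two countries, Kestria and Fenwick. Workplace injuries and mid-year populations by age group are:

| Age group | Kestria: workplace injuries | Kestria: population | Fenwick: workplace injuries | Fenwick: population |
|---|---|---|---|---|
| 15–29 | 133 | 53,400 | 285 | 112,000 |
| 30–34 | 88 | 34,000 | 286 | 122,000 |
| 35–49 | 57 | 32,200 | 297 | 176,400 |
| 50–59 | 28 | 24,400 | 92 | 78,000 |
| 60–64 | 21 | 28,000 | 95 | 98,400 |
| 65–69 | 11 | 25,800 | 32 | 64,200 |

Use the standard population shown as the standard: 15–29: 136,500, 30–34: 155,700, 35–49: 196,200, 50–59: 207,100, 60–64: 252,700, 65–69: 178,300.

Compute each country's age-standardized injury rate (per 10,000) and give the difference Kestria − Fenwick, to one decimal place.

Age-specific rates per 10,000 for Kestria: 24.91, 25.88, 17.70, 11.48, 7.50, 4.26.
For Fenwick: 25.45, 23.44, 16.84, 11.79, 9.65, 4.98.
Standard total = 1,126,500; weights = 0.1212, 0.1382, 0.1742, 0.1838, 0.2243, 0.1583.
Kestria: 0.1212×24.91 + 0.1382×25.88 + 0.1742×17.70 + 0.1838×11.48 + 0.2243×7.50 + 0.1583×4.26 = 14.1453 per 10,000.
Fenwick: 0.1212×25.45 + 0.1382×23.44 + 0.1742×16.84 + 0.1838×11.79 + 0.2243×9.65 + 0.1583×4.98 = 14.3790 per 10,000.
Difference = 14.1453 − 14.3790 = -0.2337.

-0.2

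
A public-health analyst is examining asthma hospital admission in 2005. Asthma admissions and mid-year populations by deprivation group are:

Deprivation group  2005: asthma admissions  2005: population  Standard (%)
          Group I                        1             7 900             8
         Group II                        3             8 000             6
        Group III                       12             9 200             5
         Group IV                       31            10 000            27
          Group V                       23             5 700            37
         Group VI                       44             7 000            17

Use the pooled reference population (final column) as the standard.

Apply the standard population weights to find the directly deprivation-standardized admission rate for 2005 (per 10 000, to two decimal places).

34.96

Deprivation-specific rates per 10 000 for 2005: 1.27, 3.75, 13.04, 31.00, 40.35, 62.86.
Standard weights: 0.08, 0.06, 0.05, 0.27, 0.37, 0.17.
Standardized rate: 0.0800×1.27 + 0.0600×3.75 + 0.0500×13.04 + 0.2700×31.00 + 0.3700×40.35 + 0.1700×62.86 = 34.9640 per 10 000.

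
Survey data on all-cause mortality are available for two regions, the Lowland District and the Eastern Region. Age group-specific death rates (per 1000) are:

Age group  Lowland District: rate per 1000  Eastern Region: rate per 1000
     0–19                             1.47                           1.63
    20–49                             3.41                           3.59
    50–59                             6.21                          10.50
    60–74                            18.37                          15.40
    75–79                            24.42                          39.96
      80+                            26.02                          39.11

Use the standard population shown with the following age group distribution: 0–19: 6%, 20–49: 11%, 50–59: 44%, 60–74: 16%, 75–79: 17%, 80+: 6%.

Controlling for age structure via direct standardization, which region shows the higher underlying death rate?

Eastern Region

Standard weights: 0.06, 0.11, 0.44, 0.16, 0.17, 0.06.
The Lowland District: 0.0600×1.47 + 0.1100×3.41 + 0.4400×6.21 + 0.1600×18.37 + 0.1700×24.42 + 0.0600×26.02 = 11.8475 per 1000.
The Eastern Region: 0.0600×1.63 + 0.1100×3.59 + 0.4400×10.50 + 0.1600×15.40 + 0.1700×39.96 + 0.0600×39.11 = 16.7165 per 1000.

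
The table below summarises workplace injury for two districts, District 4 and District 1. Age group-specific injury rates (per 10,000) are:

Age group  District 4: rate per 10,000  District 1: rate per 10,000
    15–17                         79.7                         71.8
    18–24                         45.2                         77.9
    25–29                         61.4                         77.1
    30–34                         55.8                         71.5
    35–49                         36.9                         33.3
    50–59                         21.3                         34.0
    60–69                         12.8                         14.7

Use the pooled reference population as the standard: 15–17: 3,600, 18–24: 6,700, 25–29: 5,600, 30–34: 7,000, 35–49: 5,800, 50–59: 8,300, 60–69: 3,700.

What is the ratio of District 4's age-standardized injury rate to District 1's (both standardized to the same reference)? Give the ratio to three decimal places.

0.786

Standard total = 40,700; weights = 0.0885, 0.1646, 0.1376, 0.1720, 0.1425, 0.2039, 0.0909.
District 4: 0.0885×79.7 + 0.1646×45.2 + 0.1376×61.4 + 0.1720×55.8 + 0.1425×36.9 + 0.2039×21.3 + 0.0909×12.8 = 43.3015 per 10,000.
District 1: 0.0885×71.8 + 0.1646×77.9 + 0.1376×77.1 + 0.1720×71.5 + 0.1425×33.3 + 0.2039×34.0 + 0.0909×14.7 = 55.0958 per 10,000.
Ratio = 43.3015 ÷ 55.0958 = 0.78593.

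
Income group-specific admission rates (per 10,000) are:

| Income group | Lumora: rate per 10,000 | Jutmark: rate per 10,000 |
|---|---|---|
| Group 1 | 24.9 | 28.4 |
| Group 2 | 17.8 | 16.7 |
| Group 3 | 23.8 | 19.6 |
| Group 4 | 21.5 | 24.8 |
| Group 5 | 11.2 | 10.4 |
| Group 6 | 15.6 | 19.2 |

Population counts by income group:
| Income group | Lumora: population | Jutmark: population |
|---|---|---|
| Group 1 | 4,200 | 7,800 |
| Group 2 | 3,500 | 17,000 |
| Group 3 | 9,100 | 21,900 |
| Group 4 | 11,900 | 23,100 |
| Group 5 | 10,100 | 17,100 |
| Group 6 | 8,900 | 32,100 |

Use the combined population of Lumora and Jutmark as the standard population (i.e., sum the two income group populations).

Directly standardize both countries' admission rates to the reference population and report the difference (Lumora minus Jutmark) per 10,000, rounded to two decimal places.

-0.78

Combined standard total = 166,700; weights = 0.0720, 0.1230, 0.1860, 0.2100, 0.1632, 0.2460.
Lumora: 0.0720×24.9 + 0.1230×17.8 + 0.1860×23.8 + 0.2100×21.5 + 0.1632×11.2 + 0.2460×15.6 = 18.5857 per 10,000.
Jutmark: 0.0720×28.4 + 0.1230×16.7 + 0.1860×19.6 + 0.2100×24.8 + 0.1632×10.4 + 0.2460×19.2 = 19.3691 per 10,000.
Difference = 18.5857 − 19.3691 = -0.7834.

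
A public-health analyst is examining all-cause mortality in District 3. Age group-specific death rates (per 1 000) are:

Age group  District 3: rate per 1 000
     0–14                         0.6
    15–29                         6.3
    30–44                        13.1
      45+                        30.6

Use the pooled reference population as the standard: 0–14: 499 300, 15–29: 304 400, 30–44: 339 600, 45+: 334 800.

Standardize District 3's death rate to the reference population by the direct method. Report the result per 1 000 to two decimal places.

Standard total = 1 478 100; weights = 0.3378, 0.2059, 0.2298, 0.2265.
Standardized rate: 0.3378×0.6 + 0.2059×6.3 + 0.2298×13.1 + 0.2265×30.6 = 11.4410 per 1 000.

11.44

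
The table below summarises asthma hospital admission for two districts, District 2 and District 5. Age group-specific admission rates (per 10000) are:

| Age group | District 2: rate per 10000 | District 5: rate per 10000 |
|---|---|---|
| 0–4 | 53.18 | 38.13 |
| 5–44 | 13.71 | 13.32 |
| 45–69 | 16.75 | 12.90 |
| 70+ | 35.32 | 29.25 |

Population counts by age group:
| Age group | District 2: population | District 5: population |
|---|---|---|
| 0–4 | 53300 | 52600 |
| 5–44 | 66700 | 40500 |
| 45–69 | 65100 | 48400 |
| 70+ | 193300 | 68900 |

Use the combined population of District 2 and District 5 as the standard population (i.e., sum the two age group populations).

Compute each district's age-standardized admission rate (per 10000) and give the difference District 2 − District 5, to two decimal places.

Combined standard total = 588800; weights = 0.1799, 0.1821, 0.1928, 0.4453.
District 2: 0.1799×53.18 + 0.1821×13.71 + 0.1928×16.75 + 0.4453×35.32 = 31.0182 per 10000.
District 5: 0.1799×38.13 + 0.1821×13.32 + 0.1928×12.90 + 0.4453×29.25 = 24.7951 per 10000.
Difference = 31.0182 − 24.7951 = 6.2231.

6.22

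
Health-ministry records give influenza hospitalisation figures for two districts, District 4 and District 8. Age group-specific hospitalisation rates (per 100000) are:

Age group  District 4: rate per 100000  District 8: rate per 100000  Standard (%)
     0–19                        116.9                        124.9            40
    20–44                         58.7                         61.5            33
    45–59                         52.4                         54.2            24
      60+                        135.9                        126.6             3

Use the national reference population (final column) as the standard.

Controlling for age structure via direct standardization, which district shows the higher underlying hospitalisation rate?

Standard weights: 0.40, 0.33, 0.24, 0.03.
District 4: 0.4000×116.9 + 0.3300×58.7 + 0.2400×52.4 + 0.0300×135.9 = 82.7840 per 100000.
District 8: 0.4000×124.9 + 0.3300×61.5 + 0.2400×54.2 + 0.0300×126.6 = 87.0610 per 100000.

District 8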